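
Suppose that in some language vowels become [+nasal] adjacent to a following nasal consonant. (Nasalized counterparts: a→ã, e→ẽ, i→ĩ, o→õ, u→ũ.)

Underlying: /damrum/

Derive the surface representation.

/a/ before nasal /m/ → [ã]
/u/ before nasal /m/ → [ũ]

[dãmrũm]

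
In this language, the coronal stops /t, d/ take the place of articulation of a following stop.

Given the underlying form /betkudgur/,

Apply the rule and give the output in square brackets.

[bekkuggur]

/t/ before /k/ (velar) → [k]
/d/ before /g/ (velar) → [g]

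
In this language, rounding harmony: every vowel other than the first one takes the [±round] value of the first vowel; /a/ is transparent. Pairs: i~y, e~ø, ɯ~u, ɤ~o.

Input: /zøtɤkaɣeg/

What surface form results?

[zøtokaɣøg]

/ɤ/ harmonizes with /ø/ ([+round]) → [o]
/e/ harmonizes with /ø/ ([+round]) → [ø]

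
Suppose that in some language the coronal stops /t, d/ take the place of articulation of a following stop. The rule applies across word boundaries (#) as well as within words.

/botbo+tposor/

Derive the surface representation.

/t/ before /b/ (labial) → [p]
/t/ before /p/ (labial) → [p]

[bopbo+pposor]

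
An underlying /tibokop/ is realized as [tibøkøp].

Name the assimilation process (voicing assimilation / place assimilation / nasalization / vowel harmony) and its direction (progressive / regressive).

/o/→[ø] /o/→[ø].
Vowels agree with the first vowel, so the harmony is progressive.

vowel harmony, progressive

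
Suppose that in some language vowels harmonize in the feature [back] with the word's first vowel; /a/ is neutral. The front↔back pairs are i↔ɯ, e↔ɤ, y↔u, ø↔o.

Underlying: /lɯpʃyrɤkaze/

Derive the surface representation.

/y/ harmonizes with /ɯ/ ([+back]) → [u]
/e/ harmonizes with /ɯ/ ([+back]) → [ɤ]

[lɯpʃurɤkazɤ]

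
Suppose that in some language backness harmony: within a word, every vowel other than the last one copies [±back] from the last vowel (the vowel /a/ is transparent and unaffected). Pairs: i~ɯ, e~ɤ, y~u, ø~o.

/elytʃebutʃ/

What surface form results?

/e/ harmonizes with /u/ ([+back]) → [ɤ]
/y/ harmonizes with /u/ ([+back]) → [u]
/e/ harmonizes with /u/ ([+back]) → [ɤ]

[ɤlutʃɤbutʃ]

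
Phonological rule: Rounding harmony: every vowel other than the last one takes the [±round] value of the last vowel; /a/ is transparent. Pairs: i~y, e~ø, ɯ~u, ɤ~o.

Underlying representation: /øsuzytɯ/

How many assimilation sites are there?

3

/ø/ harmonizes with /ɯ/ ([-round]) → [e]
/u/ harmonizes with /ɯ/ ([-round]) → [ɯ]
/y/ harmonizes with /ɯ/ ([-round]) → [i]
3 segments change.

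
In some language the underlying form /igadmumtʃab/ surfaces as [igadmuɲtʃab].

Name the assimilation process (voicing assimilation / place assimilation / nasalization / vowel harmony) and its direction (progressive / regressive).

/m/→[ɲ].
Each target copies a feature from the following segment, so the direction is regressive.

place assimilation, regressive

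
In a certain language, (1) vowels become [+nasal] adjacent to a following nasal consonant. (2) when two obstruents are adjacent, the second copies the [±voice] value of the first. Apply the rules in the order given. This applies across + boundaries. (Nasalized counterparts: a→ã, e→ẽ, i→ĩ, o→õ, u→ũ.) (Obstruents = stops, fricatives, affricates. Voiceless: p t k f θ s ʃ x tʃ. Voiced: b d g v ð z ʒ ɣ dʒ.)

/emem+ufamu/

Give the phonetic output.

Rule 1: /e/ before nasal /m/ → [ẽ]
Rule 1: /e/ before nasal /m/ → [ẽ]
Rule 1: /a/ before nasal /m/ → [ã]
After rule 1: ẽmẽm+ufãmu
Rule 2: no segment meets the rule's conditions; no change.

[ẽmẽm+ufãmu]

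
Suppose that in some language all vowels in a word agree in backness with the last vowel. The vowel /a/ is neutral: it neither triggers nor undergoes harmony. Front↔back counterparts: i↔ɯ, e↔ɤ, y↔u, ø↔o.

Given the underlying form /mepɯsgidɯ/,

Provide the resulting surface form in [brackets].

[mɤpɯsgɯdɯ]

/e/ harmonizes with /ɯ/ ([+back]) → [ɤ]
/i/ harmonizes with /ɯ/ ([+back]) → [ɯ]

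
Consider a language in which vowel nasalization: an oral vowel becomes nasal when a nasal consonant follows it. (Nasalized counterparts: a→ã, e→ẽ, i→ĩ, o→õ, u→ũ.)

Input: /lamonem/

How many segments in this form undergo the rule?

/a/ before nasal /m/ → [ã]
/o/ before nasal /n/ → [õ]
/e/ before nasal /m/ → [ẽ]
3 segments change.

3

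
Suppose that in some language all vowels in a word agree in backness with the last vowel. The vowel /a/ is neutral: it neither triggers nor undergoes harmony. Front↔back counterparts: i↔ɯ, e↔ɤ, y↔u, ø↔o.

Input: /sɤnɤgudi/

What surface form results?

/ɤ/ harmonizes with /i/ ([-back]) → [e]
/ɤ/ harmonizes with /i/ ([-back]) → [e]
/u/ harmonizes with /i/ ([-back]) → [y]

[senegydi]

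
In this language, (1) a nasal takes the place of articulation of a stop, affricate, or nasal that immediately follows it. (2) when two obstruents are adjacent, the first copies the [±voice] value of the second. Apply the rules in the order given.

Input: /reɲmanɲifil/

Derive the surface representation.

Rule 1: /ɲ/ before /m/ (labial) → [m]
Rule 1: /n/ before /ɲ/ (palatal) → [ɲ]
After rule 1: remmaɲɲifil
Rule 2: no segment meets the rule's conditions; no change.

[remmaɲɲifil]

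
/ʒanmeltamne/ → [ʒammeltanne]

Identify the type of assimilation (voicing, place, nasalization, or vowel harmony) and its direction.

/n/→[m] /m/→[n].
Each target copies a feature from the following segment, so the direction is regressive.

place assimilation, regressive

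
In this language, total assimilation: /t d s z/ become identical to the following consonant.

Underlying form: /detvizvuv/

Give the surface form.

/t/ before /v/ → [v] (total assimilation)
/z/ before /v/ → [v] (total assimilation)

[devvivvuv]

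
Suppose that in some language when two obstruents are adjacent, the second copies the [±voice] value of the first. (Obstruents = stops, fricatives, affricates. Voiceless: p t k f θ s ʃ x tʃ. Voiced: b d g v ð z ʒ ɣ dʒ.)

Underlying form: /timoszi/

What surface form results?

/z/ after /s/ (voiceless) → [s]

[timossi]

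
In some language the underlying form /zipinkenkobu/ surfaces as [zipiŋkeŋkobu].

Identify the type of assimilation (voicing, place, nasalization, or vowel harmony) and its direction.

/n/→[ŋ] /n/→[ŋ].
Each target copies a feature from the following segment, so the direction is regressive.

place assimilation, regressive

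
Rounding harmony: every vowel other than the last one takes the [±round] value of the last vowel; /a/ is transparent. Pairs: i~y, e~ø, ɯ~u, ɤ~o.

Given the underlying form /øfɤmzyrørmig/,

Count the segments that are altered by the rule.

/ø/ harmonizes with /i/ ([-round]) → [e]
/y/ harmonizes with /i/ ([-round]) → [i]
/ø/ harmonizes with /i/ ([-round]) → [e]
3 segments change.

3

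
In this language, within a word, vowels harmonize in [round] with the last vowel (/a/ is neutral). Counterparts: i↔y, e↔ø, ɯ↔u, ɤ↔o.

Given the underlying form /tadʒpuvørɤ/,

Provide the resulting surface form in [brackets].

[tadʒpɯverɤ]

/u/ harmonizes with /ɤ/ ([-round]) → [ɯ]
/ø/ harmonizes with /ɤ/ ([-round]) → [e]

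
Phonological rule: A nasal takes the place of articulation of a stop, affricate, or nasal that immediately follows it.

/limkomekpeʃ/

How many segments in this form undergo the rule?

1

/m/ before /k/ (velar) → [ŋ]
1 segment changes.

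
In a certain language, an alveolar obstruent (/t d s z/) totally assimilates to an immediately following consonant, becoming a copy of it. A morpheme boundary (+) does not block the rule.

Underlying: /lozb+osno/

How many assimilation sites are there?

2

/z/ before /b/ → [b] (total assimilation)
/s/ before /n/ → [n] (total assimilation)
2 segments change.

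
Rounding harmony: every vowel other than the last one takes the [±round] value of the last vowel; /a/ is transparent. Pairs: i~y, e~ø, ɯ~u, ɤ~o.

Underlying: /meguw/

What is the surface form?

/e/ harmonizes with /u/ ([+round]) → [ø]

[møguw]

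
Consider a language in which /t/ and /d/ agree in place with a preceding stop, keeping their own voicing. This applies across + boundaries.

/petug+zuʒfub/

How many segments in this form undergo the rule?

No segment meets the rule's conditions.

0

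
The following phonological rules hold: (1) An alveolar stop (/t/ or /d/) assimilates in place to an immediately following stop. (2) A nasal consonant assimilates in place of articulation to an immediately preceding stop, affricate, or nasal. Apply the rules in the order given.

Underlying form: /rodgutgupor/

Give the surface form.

Rule 1: /d/ before /g/ (velar) → [g]
Rule 1: /t/ before /g/ (velar) → [k]
After rule 1: roggukgupor
Rule 2: no segment meets the rule's conditions; no change.

[roggukgupor]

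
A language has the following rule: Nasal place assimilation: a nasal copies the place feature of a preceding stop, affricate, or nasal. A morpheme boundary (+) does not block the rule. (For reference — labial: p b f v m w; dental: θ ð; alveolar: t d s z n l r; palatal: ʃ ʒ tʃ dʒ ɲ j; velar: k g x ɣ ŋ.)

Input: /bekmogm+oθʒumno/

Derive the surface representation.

[bekŋogŋ+oθʒummo]

/m/ after /k/ (velar) → [ŋ]
/m/ after /g/ (velar) → [ŋ]
/n/ after /m/ (labial) → [m]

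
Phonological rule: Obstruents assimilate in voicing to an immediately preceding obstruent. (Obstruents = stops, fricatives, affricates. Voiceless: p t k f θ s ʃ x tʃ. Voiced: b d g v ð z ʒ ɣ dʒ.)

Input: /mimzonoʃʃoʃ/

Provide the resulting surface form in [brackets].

no segment meets the rule's conditions; no change.

[mimzonoʃʃoʃ]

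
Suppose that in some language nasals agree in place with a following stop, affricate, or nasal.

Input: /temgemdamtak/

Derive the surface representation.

[teŋgendantak]

/m/ before /g/ (velar) → [ŋ]
/m/ before /d/ (alveolar) → [n]
/m/ before /t/ (alveolar) → [n]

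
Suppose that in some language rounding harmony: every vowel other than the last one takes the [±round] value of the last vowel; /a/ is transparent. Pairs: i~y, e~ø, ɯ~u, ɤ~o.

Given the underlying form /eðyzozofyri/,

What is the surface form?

/y/ harmonizes with /i/ ([-round]) → [i]
/o/ harmonizes with /i/ ([-round]) → [ɤ]
/o/ harmonizes with /i/ ([-round]) → [ɤ]
/y/ harmonizes with /i/ ([-round]) → [i]

[eðizɤzɤfiri]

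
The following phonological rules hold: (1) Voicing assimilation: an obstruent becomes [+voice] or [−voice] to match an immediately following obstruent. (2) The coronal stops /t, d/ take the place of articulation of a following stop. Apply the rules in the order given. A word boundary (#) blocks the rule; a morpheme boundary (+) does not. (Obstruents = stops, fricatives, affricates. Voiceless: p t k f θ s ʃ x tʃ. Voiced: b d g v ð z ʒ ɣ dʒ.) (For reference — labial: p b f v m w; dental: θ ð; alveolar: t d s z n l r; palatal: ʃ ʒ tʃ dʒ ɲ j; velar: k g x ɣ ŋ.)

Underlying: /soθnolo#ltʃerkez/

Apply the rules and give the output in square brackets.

Rule 1: no segment meets the rule's conditions; no change.
After rule 1: soθnolo#ltʃerkez
Rule 2: no segment meets the rule's conditions; no change.

[soθnolo#ltʃerkez]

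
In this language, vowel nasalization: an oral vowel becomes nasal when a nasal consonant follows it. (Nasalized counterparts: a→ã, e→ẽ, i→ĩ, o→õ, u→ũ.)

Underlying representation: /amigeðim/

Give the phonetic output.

[ãmigeðĩm]

/a/ before nasal /m/ → [ã]
/i/ before nasal /m/ → [ĩ]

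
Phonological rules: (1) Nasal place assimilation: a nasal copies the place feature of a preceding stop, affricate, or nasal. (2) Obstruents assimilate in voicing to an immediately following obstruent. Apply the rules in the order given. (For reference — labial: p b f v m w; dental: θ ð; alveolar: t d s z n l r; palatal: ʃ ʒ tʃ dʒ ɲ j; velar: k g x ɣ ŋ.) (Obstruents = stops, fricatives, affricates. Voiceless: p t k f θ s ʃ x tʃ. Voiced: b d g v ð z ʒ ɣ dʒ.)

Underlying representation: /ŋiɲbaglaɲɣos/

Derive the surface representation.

Rule 1: no segment meets the rule's conditions; no change.
After rule 1: ŋiɲbaglaɲɣos
Rule 2: no segment meets the rule's conditions; no change.

[ŋiɲbaglaɲɣos]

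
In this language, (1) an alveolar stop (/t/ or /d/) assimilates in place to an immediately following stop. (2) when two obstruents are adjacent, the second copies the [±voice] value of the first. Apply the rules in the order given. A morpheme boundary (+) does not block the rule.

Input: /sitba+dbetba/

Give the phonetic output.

[sippa+bbeppa]

Rule 1: /t/ before /b/ (labial) → [p]
Rule 1: /d/ before /b/ (labial) → [b]
Rule 1: /t/ before /b/ (labial) → [p]
After rule 1: sipba+bbepba
Rule 2: /b/ after /p/ (voiceless) → [p]
Rule 2: /b/ after /p/ (voiceless) → [p]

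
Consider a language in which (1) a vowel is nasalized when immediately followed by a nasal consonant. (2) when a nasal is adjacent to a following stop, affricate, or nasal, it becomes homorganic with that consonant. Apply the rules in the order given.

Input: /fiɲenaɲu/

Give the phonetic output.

Rule 1: /i/ before nasal /ɲ/ → [ĩ]
Rule 1: /e/ before nasal /n/ → [ẽ]
Rule 1: /a/ before nasal /ɲ/ → [ã]
After rule 1: fĩɲẽnãɲu
Rule 2: no segment meets the rule's conditions; no change.

[fĩɲẽnãɲu]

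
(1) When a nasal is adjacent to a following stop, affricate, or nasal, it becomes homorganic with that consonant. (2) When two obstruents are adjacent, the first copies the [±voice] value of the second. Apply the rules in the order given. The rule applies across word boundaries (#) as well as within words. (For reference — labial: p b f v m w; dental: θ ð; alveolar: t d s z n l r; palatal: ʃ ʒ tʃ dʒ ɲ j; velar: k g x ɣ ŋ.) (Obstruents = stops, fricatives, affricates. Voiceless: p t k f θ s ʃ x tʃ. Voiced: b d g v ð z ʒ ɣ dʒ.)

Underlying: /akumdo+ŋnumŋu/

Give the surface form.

[akundo+nnuŋŋu]

Rule 1: /m/ before /d/ (alveolar) → [n]
Rule 1: /ŋ/ before /n/ (alveolar) → [n]
Rule 1: /m/ before /ŋ/ (velar) → [ŋ]
After rule 1: akundo+nnuŋŋu
Rule 2: no segment meets the rule's conditions; no change.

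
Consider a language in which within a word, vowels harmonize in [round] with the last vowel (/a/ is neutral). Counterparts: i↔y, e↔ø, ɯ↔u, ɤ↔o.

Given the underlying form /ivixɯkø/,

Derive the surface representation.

[yvyxukø]

/i/ harmonizes with /ø/ ([+round]) → [y]
/i/ harmonizes with /ø/ ([+round]) → [y]
/ɯ/ harmonizes with /ø/ ([+round]) → [u]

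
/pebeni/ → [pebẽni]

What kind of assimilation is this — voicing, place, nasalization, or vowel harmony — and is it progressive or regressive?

/e/→[ẽ].
Each target copies a feature from the following segment, so the direction is regressive.

nasalization, regressive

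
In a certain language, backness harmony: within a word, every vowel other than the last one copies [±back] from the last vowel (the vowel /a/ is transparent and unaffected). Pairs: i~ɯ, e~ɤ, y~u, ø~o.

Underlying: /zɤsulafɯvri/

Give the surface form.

[zesylafivri]

/ɤ/ harmonizes with /i/ ([-back]) → [e]
/u/ harmonizes with /i/ ([-back]) → [y]
/ɯ/ harmonizes with /i/ ([-back]) → [i]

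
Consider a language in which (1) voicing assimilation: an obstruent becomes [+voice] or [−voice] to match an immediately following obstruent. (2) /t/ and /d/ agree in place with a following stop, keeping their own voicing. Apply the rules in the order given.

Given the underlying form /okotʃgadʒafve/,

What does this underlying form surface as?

[okodʒgadʒavve]

Rule 1: /tʃ/ before /g/ (voiced) → [dʒ]
Rule 1: /f/ before /v/ (voiced) → [v]
After rule 1: okodʒgadʒavve
Rule 2: no segment meets the rule's conditions; no change.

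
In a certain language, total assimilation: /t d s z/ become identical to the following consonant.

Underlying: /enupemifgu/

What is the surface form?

[enupemifgu]

no segment meets the rule's conditions; no change.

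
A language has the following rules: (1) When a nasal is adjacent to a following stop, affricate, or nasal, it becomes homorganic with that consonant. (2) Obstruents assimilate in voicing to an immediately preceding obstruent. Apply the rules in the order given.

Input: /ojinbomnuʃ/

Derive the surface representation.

[ojimbonnuʃ]

Rule 1: /n/ before /b/ (labial) → [m]
Rule 1: /m/ before /n/ (alveolar) → [n]
After rule 1: ojimbonnuʃ
Rule 2: no segment meets the rule's conditions; no change.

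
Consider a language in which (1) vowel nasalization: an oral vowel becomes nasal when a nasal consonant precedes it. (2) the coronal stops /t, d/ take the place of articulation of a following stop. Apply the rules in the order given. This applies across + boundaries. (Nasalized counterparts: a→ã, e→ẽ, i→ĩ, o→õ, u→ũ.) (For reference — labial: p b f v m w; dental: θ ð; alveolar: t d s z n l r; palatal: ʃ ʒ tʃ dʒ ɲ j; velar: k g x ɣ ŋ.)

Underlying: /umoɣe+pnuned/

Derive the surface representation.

[umõɣe+pnũnẽd]

Rule 1: /o/ after nasal /m/ → [õ]
Rule 1: /u/ after nasal /n/ → [ũ]
Rule 1: /e/ after nasal /n/ → [ẽ]
After rule 1: umõɣe+pnũnẽd
Rule 2: no segment meets the rule's conditions; no change.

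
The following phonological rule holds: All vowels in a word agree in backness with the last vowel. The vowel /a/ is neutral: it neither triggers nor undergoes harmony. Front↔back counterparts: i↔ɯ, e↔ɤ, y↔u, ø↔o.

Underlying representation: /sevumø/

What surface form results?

[sevymø]

/u/ harmonizes with /ø/ ([-back]) → [y]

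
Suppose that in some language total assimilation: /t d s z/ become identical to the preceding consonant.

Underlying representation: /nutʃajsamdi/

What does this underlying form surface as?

[nutʃajjammi]

/s/ after /j/ → [j] (total assimilation)
/d/ after /m/ → [m] (total assimilation)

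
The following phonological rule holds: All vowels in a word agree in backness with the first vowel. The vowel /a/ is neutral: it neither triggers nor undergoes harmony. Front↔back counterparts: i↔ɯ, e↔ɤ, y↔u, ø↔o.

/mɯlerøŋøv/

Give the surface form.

/e/ harmonizes with /ɯ/ ([+back]) → [ɤ]
/ø/ harmonizes with /ɯ/ ([+back]) → [o]
/ø/ harmonizes with /ɯ/ ([+back]) → [o]

[mɯlɤroŋov]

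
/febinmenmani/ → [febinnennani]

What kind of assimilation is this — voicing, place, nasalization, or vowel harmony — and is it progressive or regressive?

/m/→[n] /m/→[n].
Each target copies a feature from the preceding segment, so the direction is progressive.

place assimilation, progressive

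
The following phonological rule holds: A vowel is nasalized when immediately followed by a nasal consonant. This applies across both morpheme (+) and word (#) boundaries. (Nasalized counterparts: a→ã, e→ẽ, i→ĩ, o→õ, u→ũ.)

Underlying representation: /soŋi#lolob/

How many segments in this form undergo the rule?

/o/ before nasal /ŋ/ → [õ]
1 segment changes.

1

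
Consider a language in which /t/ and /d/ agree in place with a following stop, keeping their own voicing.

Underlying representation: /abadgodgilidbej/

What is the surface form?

[abaggoggilibbej]

/d/ before /g/ (velar) → [g]
/d/ before /g/ (velar) → [g]
/d/ before /b/ (labial) → [b]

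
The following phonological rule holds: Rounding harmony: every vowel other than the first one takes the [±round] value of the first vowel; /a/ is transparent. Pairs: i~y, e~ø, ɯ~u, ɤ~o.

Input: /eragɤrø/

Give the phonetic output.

[eragɤre]

/ø/ harmonizes with /e/ ([-round]) → [e]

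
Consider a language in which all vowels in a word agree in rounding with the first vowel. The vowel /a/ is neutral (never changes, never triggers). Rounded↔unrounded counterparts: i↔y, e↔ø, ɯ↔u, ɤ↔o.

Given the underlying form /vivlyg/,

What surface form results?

/y/ harmonizes with /i/ ([-round]) → [i]

[vivlig]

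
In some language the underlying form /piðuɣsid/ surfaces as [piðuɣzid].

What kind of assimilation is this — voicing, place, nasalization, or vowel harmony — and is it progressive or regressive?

/s/→[z].
Each target copies a feature from the preceding segment, so the direction is progressive.

voicing assimilation, progressive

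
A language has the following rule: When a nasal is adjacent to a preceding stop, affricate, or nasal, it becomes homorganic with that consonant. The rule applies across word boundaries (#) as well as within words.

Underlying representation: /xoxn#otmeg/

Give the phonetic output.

/m/ after /t/ (alveolar) → [n]

[xoxn#otneg]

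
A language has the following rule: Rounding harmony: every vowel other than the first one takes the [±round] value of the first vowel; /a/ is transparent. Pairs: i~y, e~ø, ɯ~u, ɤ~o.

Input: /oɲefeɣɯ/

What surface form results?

/e/ harmonizes with /o/ ([+round]) → [ø]
/e/ harmonizes with /o/ ([+round]) → [ø]
/ɯ/ harmonizes with /o/ ([+round]) → [u]

[oɲøføɣu]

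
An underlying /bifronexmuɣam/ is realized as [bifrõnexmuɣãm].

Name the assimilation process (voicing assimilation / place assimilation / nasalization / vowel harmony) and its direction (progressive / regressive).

/o/→[õ] /a/→[ã].
Each target copies a feature from the following segment, so the direction is regressive.

nasalization, regressive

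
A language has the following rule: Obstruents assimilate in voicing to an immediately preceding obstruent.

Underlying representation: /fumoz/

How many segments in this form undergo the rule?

0

No segment meets the rule's conditions.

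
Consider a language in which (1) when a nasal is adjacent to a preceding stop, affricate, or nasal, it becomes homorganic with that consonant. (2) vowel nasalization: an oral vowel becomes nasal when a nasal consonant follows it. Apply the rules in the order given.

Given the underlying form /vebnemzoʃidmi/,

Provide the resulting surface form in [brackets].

Rule 1: /n/ after /b/ (labial) → [m]
Rule 1: /m/ after /d/ (alveolar) → [n]
After rule 1: vebmemzoʃidni
Rule 2: /e/ before nasal /m/ → [ẽ]

[vebmẽmzoʃidni]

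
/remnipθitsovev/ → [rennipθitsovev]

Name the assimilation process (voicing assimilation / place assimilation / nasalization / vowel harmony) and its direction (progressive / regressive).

/m/→[n].
Each target copies a feature from the following segment, so the direction is regressive.

place assimilation, regressive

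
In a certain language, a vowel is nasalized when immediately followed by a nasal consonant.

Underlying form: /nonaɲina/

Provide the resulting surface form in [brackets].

/o/ before nasal /n/ → [õ]
/a/ before nasal /ɲ/ → [ã]
/i/ before nasal /n/ → [ĩ]

[nõnãɲĩna]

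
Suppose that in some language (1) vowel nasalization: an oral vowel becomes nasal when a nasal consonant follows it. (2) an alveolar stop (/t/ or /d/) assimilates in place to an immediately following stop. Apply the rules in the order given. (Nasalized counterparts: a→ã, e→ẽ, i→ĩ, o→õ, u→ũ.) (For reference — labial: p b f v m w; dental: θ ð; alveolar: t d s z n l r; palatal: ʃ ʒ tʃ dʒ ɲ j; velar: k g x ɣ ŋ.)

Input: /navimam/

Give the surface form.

Rule 1: /i/ before nasal /m/ → [ĩ]
Rule 1: /a/ before nasal /m/ → [ã]
After rule 1: navĩmãm
Rule 2: no segment meets the rule's conditions; no change.

[navĩmãm]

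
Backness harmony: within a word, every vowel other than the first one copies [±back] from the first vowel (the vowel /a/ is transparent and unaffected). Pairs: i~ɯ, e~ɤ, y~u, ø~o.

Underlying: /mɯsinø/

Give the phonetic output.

[mɯsɯno]

/i/ harmonizes with /ɯ/ ([+back]) → [ɯ]
/ø/ harmonizes with /ɯ/ ([+back]) → [o]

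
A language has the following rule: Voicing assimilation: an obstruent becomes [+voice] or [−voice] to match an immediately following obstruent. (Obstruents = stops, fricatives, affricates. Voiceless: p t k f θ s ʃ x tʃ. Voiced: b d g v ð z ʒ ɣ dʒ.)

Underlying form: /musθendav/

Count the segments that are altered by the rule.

0

No segment meets the rule's conditions.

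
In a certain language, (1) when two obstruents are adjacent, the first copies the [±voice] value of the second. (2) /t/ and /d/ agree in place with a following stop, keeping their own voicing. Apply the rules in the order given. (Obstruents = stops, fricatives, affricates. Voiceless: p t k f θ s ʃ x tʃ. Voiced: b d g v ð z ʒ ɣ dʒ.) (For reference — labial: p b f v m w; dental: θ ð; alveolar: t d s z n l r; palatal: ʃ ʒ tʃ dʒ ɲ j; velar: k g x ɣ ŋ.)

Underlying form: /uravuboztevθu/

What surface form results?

Rule 1: /z/ before /t/ (voiceless) → [s]
Rule 1: /v/ before /θ/ (voiceless) → [f]
After rule 1: uravubostefθu
Rule 2: no segment meets the rule's conditions; no change.

[uravubostefθu]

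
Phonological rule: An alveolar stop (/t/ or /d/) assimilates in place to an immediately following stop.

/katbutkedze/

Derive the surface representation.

[kapbukkedze]

/t/ before /b/ (labial) → [p]
/t/ before /k/ (velar) → [k]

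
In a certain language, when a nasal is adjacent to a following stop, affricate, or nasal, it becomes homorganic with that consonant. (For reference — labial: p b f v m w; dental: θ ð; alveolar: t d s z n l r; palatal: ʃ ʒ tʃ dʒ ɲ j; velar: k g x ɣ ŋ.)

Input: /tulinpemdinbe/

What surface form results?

/n/ before /p/ (labial) → [m]
/m/ before /d/ (alveolar) → [n]
/n/ before /b/ (labial) → [m]

[tulimpendimbe]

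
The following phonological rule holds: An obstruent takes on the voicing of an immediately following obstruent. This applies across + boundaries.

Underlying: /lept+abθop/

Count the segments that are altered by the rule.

/b/ before /θ/ (voiceless) → [p]
1 segment changes.

1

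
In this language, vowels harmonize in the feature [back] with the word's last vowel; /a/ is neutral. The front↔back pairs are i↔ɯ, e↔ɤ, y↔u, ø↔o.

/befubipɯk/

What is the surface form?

[bɤfubɯpɯk]

/e/ harmonizes with /ɯ/ ([+back]) → [ɤ]
/i/ harmonizes with /ɯ/ ([+back]) → [ɯ]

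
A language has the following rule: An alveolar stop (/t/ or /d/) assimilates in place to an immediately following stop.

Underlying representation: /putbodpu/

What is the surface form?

/t/ before /b/ (labial) → [p]
/d/ before /p/ (labial) → [b]

[pupbobpu]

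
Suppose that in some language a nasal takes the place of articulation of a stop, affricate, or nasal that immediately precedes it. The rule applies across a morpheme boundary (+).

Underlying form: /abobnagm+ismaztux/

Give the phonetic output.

/n/ after /b/ (labial) → [m]
/m/ after /g/ (velar) → [ŋ]

[abobmagŋ+ismaztux]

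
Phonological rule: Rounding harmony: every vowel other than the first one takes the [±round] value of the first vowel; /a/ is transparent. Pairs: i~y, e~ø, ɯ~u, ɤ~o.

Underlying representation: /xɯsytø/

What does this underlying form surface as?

[xɯsite]

/y/ harmonizes with /ɯ/ ([-round]) → [i]
/ø/ harmonizes with /ɯ/ ([-round]) → [e]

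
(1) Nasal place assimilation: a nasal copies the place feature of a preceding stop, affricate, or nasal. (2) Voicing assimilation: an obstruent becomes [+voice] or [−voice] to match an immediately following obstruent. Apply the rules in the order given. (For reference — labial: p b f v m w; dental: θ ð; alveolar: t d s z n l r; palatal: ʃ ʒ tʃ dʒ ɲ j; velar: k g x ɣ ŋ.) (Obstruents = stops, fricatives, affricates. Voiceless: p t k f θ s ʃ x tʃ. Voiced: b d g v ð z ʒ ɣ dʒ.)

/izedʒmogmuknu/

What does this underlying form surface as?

Rule 1: /m/ after /dʒ/ (palatal) → [ɲ]
Rule 1: /m/ after /g/ (velar) → [ŋ]
Rule 1: /n/ after /k/ (velar) → [ŋ]
After rule 1: izedʒɲogŋukŋu
Rule 2: no segment meets the rule's conditions; no change.

[izedʒɲogŋukŋu]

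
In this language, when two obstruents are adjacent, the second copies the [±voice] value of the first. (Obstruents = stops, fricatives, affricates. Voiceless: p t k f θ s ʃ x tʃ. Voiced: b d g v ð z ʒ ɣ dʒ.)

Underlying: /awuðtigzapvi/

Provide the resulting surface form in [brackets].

[awuðdigzapfi]

/t/ after /ð/ (voiced) → [d]
/v/ after /p/ (voiceless) → [f]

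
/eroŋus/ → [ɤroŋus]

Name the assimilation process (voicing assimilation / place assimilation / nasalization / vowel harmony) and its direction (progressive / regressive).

/e/→[ɤ].
Vowels agree with the last vowel, so the harmony is regressive.

vowel harmony, regressive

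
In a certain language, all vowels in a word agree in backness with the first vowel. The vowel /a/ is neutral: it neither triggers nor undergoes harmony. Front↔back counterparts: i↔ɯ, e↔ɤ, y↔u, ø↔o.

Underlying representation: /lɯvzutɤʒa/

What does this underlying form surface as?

no segment meets the rule's conditions; no change.

[lɯvzutɤʒa]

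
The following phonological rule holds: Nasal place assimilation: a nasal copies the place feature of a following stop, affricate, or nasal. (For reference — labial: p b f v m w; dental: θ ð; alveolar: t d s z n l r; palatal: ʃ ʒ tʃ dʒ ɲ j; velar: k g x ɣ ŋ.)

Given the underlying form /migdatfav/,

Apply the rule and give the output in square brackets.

[migdatfav]

no segment meets the rule's conditions; no change.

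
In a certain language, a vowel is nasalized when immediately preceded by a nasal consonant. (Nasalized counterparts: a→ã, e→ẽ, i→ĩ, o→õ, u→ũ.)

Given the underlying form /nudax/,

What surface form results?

/u/ after nasal /n/ → [ũ]

[nũdax]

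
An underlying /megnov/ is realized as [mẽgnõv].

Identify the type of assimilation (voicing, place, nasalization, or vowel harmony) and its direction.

/e/→[ẽ] /o/→[õ].
Each target copies a feature from the preceding segment, so the direction is progressive.

nasalization, progressive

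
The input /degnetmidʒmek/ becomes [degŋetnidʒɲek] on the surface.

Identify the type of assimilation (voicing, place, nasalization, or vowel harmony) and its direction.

/n/→[ŋ] /m/→[n] /m/→[ɲ].
Each target copies a feature from the preceding segment, so the direction is progressive.

place assimilation, progressive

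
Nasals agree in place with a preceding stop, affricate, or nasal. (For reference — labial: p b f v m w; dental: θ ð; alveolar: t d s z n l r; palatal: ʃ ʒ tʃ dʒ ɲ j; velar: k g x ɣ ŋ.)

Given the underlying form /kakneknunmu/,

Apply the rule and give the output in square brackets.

/n/ after /k/ (velar) → [ŋ]
/n/ after /k/ (velar) → [ŋ]
/m/ after /n/ (alveolar) → [n]

[kakŋekŋunnu]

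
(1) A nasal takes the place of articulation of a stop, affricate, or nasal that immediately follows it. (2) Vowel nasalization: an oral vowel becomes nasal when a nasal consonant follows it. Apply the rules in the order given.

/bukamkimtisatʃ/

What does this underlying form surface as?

[bukãŋkĩntisatʃ]

Rule 1: /m/ before /k/ (velar) → [ŋ]
Rule 1: /m/ before /t/ (alveolar) → [n]
After rule 1: bukaŋkintisatʃ
Rule 2: /a/ before nasal /ŋ/ → [ã]
Rule 2: /i/ before nasal /n/ → [ĩ]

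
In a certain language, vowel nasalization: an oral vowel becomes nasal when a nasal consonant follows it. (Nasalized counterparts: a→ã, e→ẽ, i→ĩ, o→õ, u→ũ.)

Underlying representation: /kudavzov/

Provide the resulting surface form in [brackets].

no segment meets the rule's conditions; no change.

[kudavzov]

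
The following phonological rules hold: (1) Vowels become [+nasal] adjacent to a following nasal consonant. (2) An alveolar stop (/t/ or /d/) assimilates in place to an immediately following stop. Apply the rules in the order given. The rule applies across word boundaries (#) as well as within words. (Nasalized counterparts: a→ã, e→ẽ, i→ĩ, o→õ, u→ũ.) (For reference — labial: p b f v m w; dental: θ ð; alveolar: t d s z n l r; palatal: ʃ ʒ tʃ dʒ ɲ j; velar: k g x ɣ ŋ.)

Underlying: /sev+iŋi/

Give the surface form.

[sev+ĩŋi]

Rule 1: /i/ before nasal /ŋ/ → [ĩ]
After rule 1: sev+ĩŋi
Rule 2: no segment meets the rule's conditions; no change.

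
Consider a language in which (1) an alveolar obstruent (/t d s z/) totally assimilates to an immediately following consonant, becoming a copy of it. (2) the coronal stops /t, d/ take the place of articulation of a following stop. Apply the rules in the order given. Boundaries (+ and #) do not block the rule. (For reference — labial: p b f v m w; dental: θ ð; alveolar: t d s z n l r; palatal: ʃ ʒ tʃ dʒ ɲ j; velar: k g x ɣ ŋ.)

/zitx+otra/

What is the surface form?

[zixx+orra]

Rule 1: /t/ before /x/ → [x] (total assimilation)
Rule 1: /t/ before /r/ → [r] (total assimilation)
After rule 1: zixx+orra
Rule 2: no segment meets the rule's conditions; no change.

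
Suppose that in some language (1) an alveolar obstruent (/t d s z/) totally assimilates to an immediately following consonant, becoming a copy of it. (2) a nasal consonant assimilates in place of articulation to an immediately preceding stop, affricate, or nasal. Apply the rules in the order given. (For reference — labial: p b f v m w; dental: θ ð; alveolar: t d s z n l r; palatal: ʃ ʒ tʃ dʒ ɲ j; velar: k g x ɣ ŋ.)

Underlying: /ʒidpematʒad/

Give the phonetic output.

[ʒippemaʒʒad]

Rule 1: /d/ before /p/ → [p] (total assimilation)
Rule 1: /t/ before /ʒ/ → [ʒ] (total assimilation)
After rule 1: ʒippemaʒʒad
Rule 2: no segment meets the rule's conditions; no change.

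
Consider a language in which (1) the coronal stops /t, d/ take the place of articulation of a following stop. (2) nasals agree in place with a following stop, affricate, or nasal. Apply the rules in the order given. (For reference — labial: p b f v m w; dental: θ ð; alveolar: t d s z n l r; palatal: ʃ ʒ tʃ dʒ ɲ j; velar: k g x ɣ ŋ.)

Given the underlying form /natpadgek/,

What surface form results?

Rule 1: /t/ before /p/ (labial) → [p]
Rule 1: /d/ before /g/ (velar) → [g]
After rule 1: nappaggek
Rule 2: no segment meets the rule's conditions; no change.

[nappaggek]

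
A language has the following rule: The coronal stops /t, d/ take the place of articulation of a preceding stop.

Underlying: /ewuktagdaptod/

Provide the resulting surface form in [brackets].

[ewukkaggappod]

/t/ after /k/ (velar) → [k]
/d/ after /g/ (velar) → [g]
/t/ after /p/ (labial) → [p]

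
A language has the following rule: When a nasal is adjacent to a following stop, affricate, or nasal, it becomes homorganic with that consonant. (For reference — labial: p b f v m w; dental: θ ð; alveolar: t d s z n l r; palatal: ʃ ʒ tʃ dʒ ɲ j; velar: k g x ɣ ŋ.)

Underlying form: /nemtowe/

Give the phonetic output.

/m/ before /t/ (alveolar) → [n]

[nentowe]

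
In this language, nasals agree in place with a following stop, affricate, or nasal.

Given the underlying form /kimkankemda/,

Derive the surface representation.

[kiŋkaŋkenda]

/m/ before /k/ (velar) → [ŋ]
/n/ before /k/ (velar) → [ŋ]
/m/ before /d/ (alveolar) → [n]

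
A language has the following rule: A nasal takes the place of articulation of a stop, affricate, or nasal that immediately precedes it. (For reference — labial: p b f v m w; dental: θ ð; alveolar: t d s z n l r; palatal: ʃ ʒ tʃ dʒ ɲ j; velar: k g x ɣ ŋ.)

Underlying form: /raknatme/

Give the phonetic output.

/n/ after /k/ (velar) → [ŋ]
/m/ after /t/ (alveolar) → [n]

[rakŋatne]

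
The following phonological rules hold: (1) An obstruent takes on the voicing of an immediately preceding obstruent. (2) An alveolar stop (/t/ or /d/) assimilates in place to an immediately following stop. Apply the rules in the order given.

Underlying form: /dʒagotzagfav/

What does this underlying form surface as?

Rule 1: /z/ after /t/ (voiceless) → [s]
Rule 1: /f/ after /g/ (voiced) → [v]
After rule 1: dʒagotsagvav
Rule 2: no segment meets the rule's conditions; no change.

[dʒagotsagvav]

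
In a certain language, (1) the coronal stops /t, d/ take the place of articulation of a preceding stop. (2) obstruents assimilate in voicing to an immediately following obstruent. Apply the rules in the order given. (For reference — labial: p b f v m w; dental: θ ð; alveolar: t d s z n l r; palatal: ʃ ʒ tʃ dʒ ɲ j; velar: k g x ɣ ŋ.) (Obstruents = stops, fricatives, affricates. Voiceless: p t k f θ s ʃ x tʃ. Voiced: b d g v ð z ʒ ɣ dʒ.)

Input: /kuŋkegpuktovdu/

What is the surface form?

Rule 1: /t/ after /k/ (velar) → [k]
After rule 1: kuŋkegpukkovdu
Rule 2: /g/ before /p/ (voiceless) → [k]

[kuŋkekpukkovdu]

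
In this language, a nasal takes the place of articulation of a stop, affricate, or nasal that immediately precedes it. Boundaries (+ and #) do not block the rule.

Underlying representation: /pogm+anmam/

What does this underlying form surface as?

[pogŋ+annam]

/m/ after /g/ (velar) → [ŋ]
/m/ after /n/ (alveolar) → [n]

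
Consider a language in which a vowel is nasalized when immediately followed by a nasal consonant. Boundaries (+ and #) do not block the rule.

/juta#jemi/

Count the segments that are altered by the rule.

/e/ before nasal /m/ → [ẽ]
1 segment changes.

1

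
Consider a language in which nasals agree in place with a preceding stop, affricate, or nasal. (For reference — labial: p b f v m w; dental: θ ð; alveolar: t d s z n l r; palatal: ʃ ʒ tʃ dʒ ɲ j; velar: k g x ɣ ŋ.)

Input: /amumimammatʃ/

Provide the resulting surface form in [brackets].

no segment meets the rule's conditions; no change.

[amumimammatʃ]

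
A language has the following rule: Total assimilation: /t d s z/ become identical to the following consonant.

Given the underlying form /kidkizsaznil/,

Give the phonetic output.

/d/ before /k/ → [k] (total assimilation)
/z/ before /s/ → [s] (total assimilation)
/z/ before /n/ → [n] (total assimilation)

[kikkissannil]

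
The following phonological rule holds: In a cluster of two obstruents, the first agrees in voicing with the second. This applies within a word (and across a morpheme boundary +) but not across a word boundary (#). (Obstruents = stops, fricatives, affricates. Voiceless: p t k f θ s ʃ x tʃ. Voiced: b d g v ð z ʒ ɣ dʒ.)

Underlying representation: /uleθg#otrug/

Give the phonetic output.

/θ/ before /g/ (voiced) → [ð]

[uleðg#otrug]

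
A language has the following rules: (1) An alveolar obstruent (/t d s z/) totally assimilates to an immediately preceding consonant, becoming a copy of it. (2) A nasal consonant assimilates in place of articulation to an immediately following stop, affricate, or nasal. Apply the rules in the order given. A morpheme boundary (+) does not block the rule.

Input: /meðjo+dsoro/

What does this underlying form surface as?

Rule 1: /s/ after /d/ → [d] (total assimilation)
After rule 1: meðjo+ddoro
Rule 2: no segment meets the rule's conditions; no change.

[meðjo+ddoro]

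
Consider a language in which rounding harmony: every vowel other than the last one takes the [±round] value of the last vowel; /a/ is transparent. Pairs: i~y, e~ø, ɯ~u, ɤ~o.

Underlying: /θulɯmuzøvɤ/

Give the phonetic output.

[θɯlɯmɯzevɤ]

/u/ harmonizes with /ɤ/ ([-round]) → [ɯ]
/u/ harmonizes with /ɤ/ ([-round]) → [ɯ]
/ø/ harmonizes with /ɤ/ ([-round]) → [e]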